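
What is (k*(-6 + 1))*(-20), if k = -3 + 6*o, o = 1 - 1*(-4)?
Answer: 2700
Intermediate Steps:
o = 5 (o = 1 + 4 = 5)
k = 27 (k = -3 + 6*5 = -3 + 30 = 27)
(k*(-6 + 1))*(-20) = (27*(-6 + 1))*(-20) = (27*(-5))*(-20) = -135*(-20) = 2700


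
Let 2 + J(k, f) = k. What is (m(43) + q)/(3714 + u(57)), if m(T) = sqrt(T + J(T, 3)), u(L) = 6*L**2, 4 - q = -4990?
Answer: 2497/11604 + sqrt(21)/11604 ≈ 0.21558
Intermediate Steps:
q = 4994 (q = 4 - 1*(-4990) = 4 + 4990 = 4994)
J(k, f) = -2 + k
m(T) = sqrt(-2 + 2*T) (m(T) = sqrt(T + (-2 + T)) = sqrt(-2 + 2*T))
(m(43) + q)/(3714 + u(57)) = (sqrt(-2 + 2*43) + 4994)/(3714 + 6*57**2) = (sqrt(-2 + 86) + 4994)/(3714 + 6*3249) = (sqrt(84) + 4994)/(3714 + 19494) = (2*sqrt(21) + 4994)/23208 = (4994 + 2*sqrt(21))*(1/23208) = 2497/11604 + sqrt(21)/11604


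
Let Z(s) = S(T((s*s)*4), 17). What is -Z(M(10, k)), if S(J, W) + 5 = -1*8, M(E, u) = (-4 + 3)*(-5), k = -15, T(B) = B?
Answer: 13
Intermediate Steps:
M(E, u) = 5 (M(E, u) = -1*(-5) = 5)
S(J, W) = -13 (S(J, W) = -5 - 1*8 = -5 - 8 = -13)
Z(s) = -13
-Z(M(10, k)) = -1*(-13) = 13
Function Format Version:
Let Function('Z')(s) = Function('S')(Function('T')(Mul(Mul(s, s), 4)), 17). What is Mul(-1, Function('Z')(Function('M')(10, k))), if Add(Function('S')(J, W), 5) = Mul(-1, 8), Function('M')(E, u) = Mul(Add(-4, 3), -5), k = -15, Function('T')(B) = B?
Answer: 13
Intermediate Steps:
Function('M')(E, u) = 5 (Function('M')(E, u) = Mul(-1, -5) = 5)
Function('S')(J, W) = -13 (Function('S')(J, W) = Add(-5, Mul(-1, 8)) = Add(-5, -8) = -13)
Function('Z')(s) = -13
Mul(-1, Function('Z')(Function('M')(10, k))) = Mul(-1, -13) = 13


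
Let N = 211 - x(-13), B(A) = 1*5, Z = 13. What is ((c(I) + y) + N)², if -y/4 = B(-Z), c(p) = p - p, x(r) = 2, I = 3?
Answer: 35721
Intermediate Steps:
c(p) = 0
B(A) = 5
N = 209 (N = 211 - 1*2 = 211 - 2 = 209)
y = -20 (y = -4*5 = -20)
((c(I) + y) + N)² = ((0 - 20) + 209)² = (-20 + 209)² = 189² = 35721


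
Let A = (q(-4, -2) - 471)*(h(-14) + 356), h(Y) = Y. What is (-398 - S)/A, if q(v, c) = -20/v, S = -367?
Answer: 31/159372 ≈ 0.00019451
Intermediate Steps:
A = -159372 (A = (-20/(-4) - 471)*(-14 + 356) = (-20*(-¼) - 471)*342 = (5 - 471)*342 = -466*342 = -159372)
(-398 - S)/A = (-398 - 1*(-367))/(-159372) = (-398 + 367)*(-1/159372) = -31*(-1/159372) = 31/159372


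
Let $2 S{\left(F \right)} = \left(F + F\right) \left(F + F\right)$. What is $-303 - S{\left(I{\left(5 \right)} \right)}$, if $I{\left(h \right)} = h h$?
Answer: $-1553$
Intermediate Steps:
$I{\left(h \right)} = h^{2}$
$S{\left(F \right)} = 2 F^{2}$ ($S{\left(F \right)} = \frac{\left(F + F\right) \left(F + F\right)}{2} = \frac{2 F 2 F}{2} = \frac{4 F^{2}}{2} = 2 F^{2}$)
$-303 - S{\left(I{\left(5 \right)} \right)} = -303 - 2 \left(5^{2}\right)^{2} = -303 - 2 \cdot 25^{2} = -303 - 2 \cdot 625 = -303 - 1250 = -1553$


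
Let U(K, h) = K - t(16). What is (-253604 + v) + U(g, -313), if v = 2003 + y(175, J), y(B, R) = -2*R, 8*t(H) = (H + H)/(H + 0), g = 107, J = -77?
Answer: -1005361/4 ≈ -2.5134e+5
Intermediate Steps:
t(H) = ¼ (t(H) = ((H + H)/(H + 0))/8 = ((2*H)/H)/8 = (⅛)*2 = ¼)
U(K, h) = -¼ + K (U(K, h) = K - 1*¼ = K - ¼ = -¼ + K)
v = 2157 (v = 2003 - 2*(-77) = 2003 + 154 = 2157)
(-253604 + v) + U(g, -313) = (-253604 + 2157) + (-¼ + 107) = -251447 + 427/4 = -1005361/4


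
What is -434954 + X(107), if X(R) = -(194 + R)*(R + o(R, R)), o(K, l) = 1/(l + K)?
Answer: -99972755/214 ≈ -4.6716e+5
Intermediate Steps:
o(K, l) = 1/(K + l)
X(R) = -(194 + R)*(R + 1/(2*R)) (X(R) = -(194 + R)*(R + 1/(R + R)) = -(194 + R)*(R + 1/(2*R)))
-434954 + X(107) = -434954 + (-½ - 1*107² - 194*107 - 97/107) = -434954 + (-½ - 1*11449 - 20758 - 97*1/107) = -434954 + (-½ - 11449 - 20758 - 97/107) = -434954 - 6892599/214 = -99972755/214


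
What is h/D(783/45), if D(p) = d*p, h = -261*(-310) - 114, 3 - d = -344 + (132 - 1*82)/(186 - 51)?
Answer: 3635820/271411 ≈ 13.396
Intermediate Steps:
d = 9359/27 (d = 3 - (-344 + (132 - 1*82)/(186 - 51)) = 3 - (-344 + (132 - 82)/135) = 3 - (-344 + 50*(1/135)) = 3 - (-344 + 10/27) = 3 - 1*(-9278/27) = 3 + 9278/27 = 9359/27 ≈ 346.63)
h = 80796 (h = 80910 - 114 = 80796)
D(p) = 9359*p/27
h/D(783/45) = 80796/((9359*(783/45)/27)) = 80796/((9359*(783*(1/45))/27)) = 80796/(((9359/27)*(87/5))) = 80796/(271411/45) = 80796*(45/271411) = 3635820/271411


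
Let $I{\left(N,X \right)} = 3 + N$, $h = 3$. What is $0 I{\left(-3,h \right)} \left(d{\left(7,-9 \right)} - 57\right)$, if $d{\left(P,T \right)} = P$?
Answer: $0$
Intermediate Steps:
$0 I{\left(-3,h \right)} \left(d{\left(7,-9 \right)} - 57\right) = 0 \left(3 - 3\right) \left(7 - 57\right) = 0 \cdot 0 \left(-50\right) = 0 \left(-50\right) = 0$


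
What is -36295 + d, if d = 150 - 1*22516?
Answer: -58661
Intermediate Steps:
d = -22366 (d = 150 - 22516 = -22366)
-36295 + d = -36295 - 22366 = -58661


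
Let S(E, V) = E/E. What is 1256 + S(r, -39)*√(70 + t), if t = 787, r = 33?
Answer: 1256 + √857 ≈ 1285.3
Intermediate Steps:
S(E, V) = 1
1256 + S(r, -39)*√(70 + t) = 1256 + 1*√(70 + 787) = 1256 + 1*√857 = 1256 + √857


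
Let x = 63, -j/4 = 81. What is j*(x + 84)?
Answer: -47628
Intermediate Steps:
j = -324 (j = -4*81 = -324)
j*(x + 84) = -324*(63 + 84) = -324*147 = -47628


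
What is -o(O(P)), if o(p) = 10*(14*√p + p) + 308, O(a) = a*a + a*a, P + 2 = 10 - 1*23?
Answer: -4808 - 2100*√2 ≈ -7777.9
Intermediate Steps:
P = -15 (P = -2 + (10 - 1*23) = -2 + (10 - 23) = -2 - 13 = -15)
O(a) = 2*a² (O(a) = a² + a² = 2*a²)
o(p) = 308 + 10*p + 140*√p (o(p) = 10*(p + 14*√p) + 308 = (10*p + 140*√p) + 308 = 308 + 10*p + 140*√p)
-o(O(P)) = -(308 + 10*(2*(-15)²) + 140*√(2*(-15)²)) = -(308 + 10*(2*225) + 140*√(2*225)) = -(308 + 10*450 + 140*√450) = -(308 + 4500 + 140*(15*√2)) = -(308 + 4500 + 2100*√2) = -(4808 + 2100*√2) = -4808 - 2100*√2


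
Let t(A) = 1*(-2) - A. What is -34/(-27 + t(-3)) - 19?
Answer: -230/13 ≈ -17.692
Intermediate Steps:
t(A) = -2 - A
-34/(-27 + t(-3)) - 19 = -34/(-27 + (-2 - 1*(-3))) - 19 = -34/(-27 + (-2 + 3)) - 19 = -34/(-27 + 1) - 19 = -34/(-26) - 19 = -1/26*(-34) - 19 = 17/13 - 19 = -230/13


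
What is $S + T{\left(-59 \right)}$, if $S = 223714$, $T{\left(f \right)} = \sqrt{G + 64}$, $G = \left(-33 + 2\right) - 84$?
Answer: $223714 + i \sqrt{51} \approx 2.2371 \cdot 10^{5} + 7.1414 i$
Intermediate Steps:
$G = -115$ ($G = -31 - 84 = -115$)
$T{\left(f \right)} = i \sqrt{51}$ ($T{\left(f \right)} = \sqrt{-115 + 64} = \sqrt{-51} = i \sqrt{51}$)
$S + T{\left(-59 \right)} = 223714 + i \sqrt{51}$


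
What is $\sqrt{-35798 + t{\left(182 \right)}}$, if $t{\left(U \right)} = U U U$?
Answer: $\sqrt{5992770} \approx 2448.0$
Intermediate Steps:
$t{\left(U \right)} = U^{3}$ ($t{\left(U \right)} = U^{2} U = U^{3}$)
$\sqrt{-35798 + t{\left(182 \right)}} = \sqrt{-35798 + 182^{3}} = \sqrt{-35798 + 6028568} = \sqrt{5992770}$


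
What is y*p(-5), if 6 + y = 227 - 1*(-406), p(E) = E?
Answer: -3135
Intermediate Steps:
y = 627 (y = -6 + (227 - 1*(-406)) = -6 + (227 + 406) = -6 + 633 = 627)
y*p(-5) = 627*(-5) = -3135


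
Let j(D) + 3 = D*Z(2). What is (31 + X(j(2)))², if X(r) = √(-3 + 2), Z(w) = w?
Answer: (31 + I)² ≈ 960.0 + 62.0*I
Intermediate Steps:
j(D) = -3 + 2*D (j(D) = -3 + D*2 = -3 + 2*D)
X(r) = I (X(r) = √(-1) = I)
(31 + X(j(2)))² = (31 + I)²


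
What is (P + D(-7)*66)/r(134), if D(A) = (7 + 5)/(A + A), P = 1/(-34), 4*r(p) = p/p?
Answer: -26942/119 ≈ -226.40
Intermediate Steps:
r(p) = ¼ (r(p) = (p/p)/4 = (¼)*1 = ¼)
P = -1/34 ≈ -0.029412
D(A) = 6/A (D(A) = 12/((2*A)) = 12*(1/(2*A)) = 6/A)
(P + D(-7)*66)/r(134) = (-1/34 + (6/(-7))*66)/(¼) = (-1/34 + (6*(-⅐))*66)*4 = (-1/34 - 6/7*66)*4 = (-1/34 - 396/7)*4 = -13471/238*4 = -26942/119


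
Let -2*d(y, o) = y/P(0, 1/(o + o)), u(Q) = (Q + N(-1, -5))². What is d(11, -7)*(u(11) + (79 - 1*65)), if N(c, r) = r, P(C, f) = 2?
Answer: -275/2 ≈ -137.50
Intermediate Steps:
u(Q) = (-5 + Q)² (u(Q) = (Q - 5)² = (-5 + Q)²)
d(y, o) = -y/4 (d(y, o) = -y/(2*2) = -y/4)
d(11, -7)*(u(11) + (79 - 1*65)) = (-¼*11)*((-5 + 11)² + (79 - 1*65)) = -11*(6² + (79 - 65))/4 = -11*(36 + 14)/4 = -11/4*50 = -275/2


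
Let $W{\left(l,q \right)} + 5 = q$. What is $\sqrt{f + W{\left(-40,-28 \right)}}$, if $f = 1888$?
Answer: $\sqrt{1855} \approx 43.07$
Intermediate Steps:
$W{\left(l,q \right)} = -5 + q$
$\sqrt{f + W{\left(-40,-28 \right)}} = \sqrt{1888 - 33} = \sqrt{1855}$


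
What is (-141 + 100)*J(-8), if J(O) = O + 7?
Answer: 41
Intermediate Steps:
J(O) = 7 + O
(-141 + 100)*J(-8) = (-141 + 100)*(7 - 8) = -41*(-1) = 41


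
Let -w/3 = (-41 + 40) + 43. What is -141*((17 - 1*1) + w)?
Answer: 15510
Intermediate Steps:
w = -126 (w = -3*((-41 + 40) + 43) = -3*(-1 + 43) = -3*42 = -126)
-141*((17 - 1*1) + w) = -141*((17 - 1*1) - 126) = -141*((17 - 1) - 126) = -141*(16 - 126) = -141*(-110) = 15510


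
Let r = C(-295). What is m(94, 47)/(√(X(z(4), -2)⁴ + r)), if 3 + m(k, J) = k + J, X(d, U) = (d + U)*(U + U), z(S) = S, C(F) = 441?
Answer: 138*√4537/4537 ≈ 2.0488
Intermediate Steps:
X(d, U) = 2*U*(U + d) (X(d, U) = (U + d)*(2*U) = 2*U*(U + d))
r = 441
m(k, J) = -3 + J + k (m(k, J) = -3 + (k + J) = -3 + (J + k) = -3 + J + k)
m(94, 47)/(√(X(z(4), -2)⁴ + r)) = (-3 + 47 + 94)/(√((2*(-2)*(-2 + 4))⁴ + 441)) = 138/(√((2*(-2)*2)⁴ + 441)) = 138/(√((-8)⁴ + 441)) = 138/(√(4096 + 441)) = 138/(√4537) = 138*(√4537/4537) = 138*√4537/4537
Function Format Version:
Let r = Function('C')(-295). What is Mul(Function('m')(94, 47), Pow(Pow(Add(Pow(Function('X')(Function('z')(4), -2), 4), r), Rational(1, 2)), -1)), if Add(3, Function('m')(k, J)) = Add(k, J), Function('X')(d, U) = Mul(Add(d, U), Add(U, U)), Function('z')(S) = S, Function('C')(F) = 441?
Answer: Mul(Rational(138, 4537), Pow(4537, Rational(1, 2))) ≈ 2.0488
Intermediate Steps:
Function('X')(d, U) = Mul(2, U, Add(U, d)) (Function('X')(d, U) = Mul(Add(U, d), Mul(2, U)) = Mul(2, U, Add(U, d)))
r = 441
Function('m')(k, J) = Add(-3, J, k) (Function('m')(k, J) = Add(-3, Add(k, J)) = Add(-3, Add(J, k)) = Add(-3, J, k))
Mul(Function('m')(94, 47), Pow(Pow(Add(Pow(Function('X')(Function('z')(4), -2), 4), r), Rational(1, 2)), -1)) = Mul(Add(-3, 47, 94), Pow(Pow(Add(Pow(Mul(2, -2, Add(-2, 4)), 4), 441), Rational(1, 2)), -1)) = Mul(138, Pow(Pow(Add(Pow(Mul(2, -2, 2), 4), 441), Rational(1, 2)), -1)) = Mul(138, Pow(Pow(Add(Pow(-8, 4), 441), Rational(1, 2)), -1)) = Mul(138, Pow(Pow(Add(4096, 441), Rational(1, 2)), -1)) = Mul(138, Pow(Pow(4537, Rational(1, 2)), -1)) = Mul(138, Mul(Rational(1, 4537), Pow(4537, Rational(1, 2)))) = Mul(Rational(138, 4537), Pow(4537, Rational(1, 2)))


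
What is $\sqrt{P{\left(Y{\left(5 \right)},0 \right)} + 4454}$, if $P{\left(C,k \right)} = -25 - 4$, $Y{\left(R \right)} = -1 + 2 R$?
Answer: $5 \sqrt{177} \approx 66.521$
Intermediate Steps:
$P{\left(C,k \right)} = -29$
$\sqrt{P{\left(Y{\left(5 \right)},0 \right)} + 4454} = \sqrt{-29 + 4454} = \sqrt{4425} = 5 \sqrt{177}$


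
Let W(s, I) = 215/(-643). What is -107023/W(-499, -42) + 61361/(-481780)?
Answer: 6630811526361/20716540 ≈ 3.2007e+5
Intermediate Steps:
W(s, I) = -215/643 (W(s, I) = 215*(-1/643) = -215/643)
-107023/W(-499, -42) + 61361/(-481780) = -107023/(-215/643) + 61361/(-481780) = -107023*(-643/215) + 61361*(-1/481780) = 68815789/215 - 61361/481780 = 6630811526361/20716540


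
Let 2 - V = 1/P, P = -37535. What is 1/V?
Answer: 37535/75071 ≈ 0.49999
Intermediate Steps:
V = 75071/37535 (V = 2 - 1/(-37535) = 2 - 1*(-1/37535) = 2 + 1/37535 = 75071/37535 ≈ 2.0000)
1/V = 1/(75071/37535) = 37535/75071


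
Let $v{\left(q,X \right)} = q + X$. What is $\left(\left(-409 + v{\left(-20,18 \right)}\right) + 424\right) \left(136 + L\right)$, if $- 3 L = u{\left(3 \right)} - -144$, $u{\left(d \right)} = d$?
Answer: $1131$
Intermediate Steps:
$v{\left(q,X \right)} = X + q$
$L = -49$ ($L = - \frac{3 - -144}{3} = - \frac{3 + 144}{3} = \left(- \frac{1}{3}\right) 147 = -49$)
$\left(\left(-409 + v{\left(-20,18 \right)}\right) + 424\right) \left(136 + L\right) = \left(\left(-409 + \left(18 - 20\right)\right) + 424\right) \left(136 - 49\right) = \left(\left(-409 - 2\right) + 424\right) 87 = \left(-411 + 424\right) 87 = 13 \cdot 87 = 1131$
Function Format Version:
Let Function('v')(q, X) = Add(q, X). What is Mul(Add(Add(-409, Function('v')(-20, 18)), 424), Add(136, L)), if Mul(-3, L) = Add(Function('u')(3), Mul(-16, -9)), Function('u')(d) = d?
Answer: 1131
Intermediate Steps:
Function('v')(q, X) = Add(X, q)
L = -49 (L = Mul(Rational(-1, 3), Add(3, Mul(-16, -9))) = Mul(Rational(-1, 3), Add(3, 144)) = Mul(Rational(-1, 3), 147) = -49)
Mul(Add(Add(-409, Function('v')(-20, 18)), 424), Add(136, L)) = Mul(Add(Add(-409, Add(18, -20)), 424), Add(136, -49)) = Mul(Add(Add(-409, -2), 424), 87) = Mul(Add(-411, 424), 87) = Mul(13, 87) = 1131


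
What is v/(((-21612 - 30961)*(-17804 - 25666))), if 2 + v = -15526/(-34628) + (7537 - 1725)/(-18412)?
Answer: -148816837/182133900502882020 ≈ -8.1707e-10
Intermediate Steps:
v = -148816837/79696342 (v = -2 + (-15526/(-34628) + (7537 - 1725)/(-18412)) = -2 + (-15526*(-1/34628) + 5812*(-1/18412)) = -2 + (7763/17314 - 1453/4603) = -2 + 10575847/79696342 = -148816837/79696342 ≈ -1.8673)
v/(((-21612 - 30961)*(-17804 - 25666))) = -148816837*1/((-21612 - 30961)*(-17804 - 25666))/79696342 = -148816837/(79696342*((-52573*(-43470)))) = -148816837/79696342/2285348310 = -148816837/79696342*1/2285348310 = -148816837/182133900502882020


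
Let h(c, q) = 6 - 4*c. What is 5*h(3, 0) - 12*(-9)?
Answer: 78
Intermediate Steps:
5*h(3, 0) - 12*(-9) = 5*(6 - 4*3) - 12*(-9) = 5*(6 - 12) + 108 = 5*(-6) + 108 = -30 + 108 = 78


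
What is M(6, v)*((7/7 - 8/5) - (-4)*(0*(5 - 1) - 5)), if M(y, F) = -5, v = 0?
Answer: 103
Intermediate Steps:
M(6, v)*((7/7 - 8/5) - (-4)*(0*(5 - 1) - 5)) = -5*((7/7 - 8/5) - (-4)*(0*(5 - 1) - 5)) = -5*((7*(1/7) - 8*1/5) - (-4)*(0*4 - 5)) = -5*((1 - 8/5) - (-4)*(0 - 5)) = -5*(-3/5 - (-4)*(-5)) = -5*(-3/5 - 1*20) = -5*(-3/5 - 20) = -5*(-103/5) = 103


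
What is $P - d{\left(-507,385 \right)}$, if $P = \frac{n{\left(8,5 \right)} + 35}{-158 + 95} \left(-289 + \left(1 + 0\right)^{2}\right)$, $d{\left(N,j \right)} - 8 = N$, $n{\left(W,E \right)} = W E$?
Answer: $\frac{5893}{7} \approx 841.86$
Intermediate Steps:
$n{\left(W,E \right)} = E W$
$d{\left(N,j \right)} = 8 + N$
$P = \frac{2400}{7}$ ($P = \frac{5 \cdot 8 + 35}{-158 + 95} \left(-289 + \left(1 + 0\right)^{2}\right) = \frac{40 + 35}{-63} \left(-289 + 1^{2}\right) = 75 \left(- \frac{1}{63}\right) \left(-289 + 1\right) = \left(- \frac{25}{21}\right) \left(-288\right) = \frac{2400}{7} \approx 342.86$)
$P - d{\left(-507,385 \right)} = \frac{2400}{7} - \left(8 - 507\right) = \frac{2400}{7} - -499 = \frac{2400}{7} + 499 = \frac{5893}{7}$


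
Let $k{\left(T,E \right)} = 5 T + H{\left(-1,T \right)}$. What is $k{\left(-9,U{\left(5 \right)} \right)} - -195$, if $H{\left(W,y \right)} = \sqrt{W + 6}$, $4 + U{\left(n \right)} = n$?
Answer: $150 + \sqrt{5} \approx 152.24$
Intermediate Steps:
$U{\left(n \right)} = -4 + n$
$H{\left(W,y \right)} = \sqrt{6 + W}$
$k{\left(T,E \right)} = \sqrt{5} + 5 T$ ($k{\left(T,E \right)} = 5 T + \sqrt{6 - 1} = 5 T + \sqrt{5} = \sqrt{5} + 5 T$)
$k{\left(-9,U{\left(5 \right)} \right)} - -195 = \left(\sqrt{5} + 5 \left(-9\right)\right) - -195 = \left(\sqrt{5} - 45\right) + 195 = \left(-45 + \sqrt{5}\right) + 195 = 150 + \sqrt{5}$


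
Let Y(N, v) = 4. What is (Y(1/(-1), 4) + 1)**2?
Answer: 25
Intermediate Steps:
(Y(1/(-1), 4) + 1)**2 = (4 + 1)**2 = 5**2 = 25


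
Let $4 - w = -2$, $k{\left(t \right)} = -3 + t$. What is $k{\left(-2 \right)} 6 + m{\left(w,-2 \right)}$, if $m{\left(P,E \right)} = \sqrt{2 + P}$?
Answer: $-30 + 2 \sqrt{2} \approx -27.172$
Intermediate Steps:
$w = 6$ ($w = 4 - -2 = 4 + 2 = 6$)
$k{\left(-2 \right)} 6 + m{\left(w,-2 \right)} = \left(-3 - 2\right) 6 + \sqrt{2 + 6} = \left(-5\right) 6 + \sqrt{8} = -30 + 2 \sqrt{2}$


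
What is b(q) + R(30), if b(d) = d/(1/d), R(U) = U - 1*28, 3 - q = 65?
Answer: 3846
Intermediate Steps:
q = -62 (q = 3 - 1*65 = 3 - 65 = -62)
R(U) = -28 + U (R(U) = U - 28 = -28 + U)
b(d) = d**2 (b(d) = d*d = d**2)
b(q) + R(30) = (-62)**2 + (-28 + 30) = 3844 + 2 = 3846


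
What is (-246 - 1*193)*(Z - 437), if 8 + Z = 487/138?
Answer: 26745197/138 ≈ 1.9381e+5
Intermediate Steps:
Z = -617/138 (Z = -8 + 487/138 = -617/138 ≈ -4.4710)
(-246 - 1*193)*(Z - 437) = (-246 - 1*193)*(-617/138 - 437) = (-246 - 193)*(-60923/138) = -439*(-60923/138) = 26745197/138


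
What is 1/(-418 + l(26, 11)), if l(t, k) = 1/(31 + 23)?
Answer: -54/22571 ≈ -0.0023924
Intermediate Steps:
l(t, k) = 1/54
1/(-418 + l(26, 11)) = 1/(-418 + 1/54) = 1/(-22571/54) = -54/22571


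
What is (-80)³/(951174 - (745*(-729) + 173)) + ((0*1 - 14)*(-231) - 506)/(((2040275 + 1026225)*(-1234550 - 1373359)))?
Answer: -511817789213490146/1493574275408942625 ≈ -0.34268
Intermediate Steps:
(-80)³/(951174 - (745*(-729) + 173)) + ((0*1 - 14)*(-231) - 506)/(((2040275 + 1026225)*(-1234550 - 1373359))) = -512000/(951174 - (-543105 + 173)) + ((0 - 14)*(-231) - 506)/((3066500*(-2607909))) = -512000/(951174 - 1*(-542932)) + (-14*(-231) - 506)/(-7997152948500) = -512000/(951174 + 542932) + (3234 - 506)*(-1/7997152948500) = -512000/1494106 + 2728*(-1/7997152948500) = -512000*1/1494106 - 682/1999288237125 = -256000/747053 - 682/1999288237125 = -511817789213490146/1493574275408942625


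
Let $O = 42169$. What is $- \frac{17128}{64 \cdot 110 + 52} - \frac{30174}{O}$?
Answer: $- \frac{234066160}{74765637} \approx -3.1307$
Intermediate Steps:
$- \frac{17128}{64 \cdot 110 + 52} - \frac{30174}{O} = - \frac{17128}{64 \cdot 110 + 52} - \frac{30174}{42169} = - \frac{17128}{7040 + 52} - \frac{30174}{42169} = - \frac{17128}{7092} - \frac{30174}{42169} = \left(-17128\right) \frac{1}{7092} - \frac{30174}{42169} = - \frac{4282}{1773} - \frac{30174}{42169} = - \frac{234066160}{74765637}$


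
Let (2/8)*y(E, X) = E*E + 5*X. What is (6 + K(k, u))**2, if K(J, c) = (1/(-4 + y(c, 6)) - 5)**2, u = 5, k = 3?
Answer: 2085647207329/2176782336 ≈ 958.13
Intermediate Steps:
y(E, X) = 4*E**2 + 20*X (y(E, X) = 4*(E*E + 5*X) = 4*(E**2 + 5*X) = 4*E**2 + 20*X)
K(J, c) = (-5 + 1/(116 + 4*c**2))**2 (K(J, c) = (1/(-4 + (4*c**2 + 20*6)) - 5)**2 = (1/(-4 + (4*c**2 + 120)) - 5)**2 = (1/(-4 + (120 + 4*c**2)) - 5)**2 = (1/(116 + 4*c**2) - 5)**2 = (-5 + 1/(116 + 4*c**2))**2)
(6 + K(k, u))**2 = (6 + (579 + 20*5**2)**2/(16*(29 + 5**2)**2))**2 = (6 + (579 + 20*25)**2/(16*(29 + 25)**2))**2 = (6 + (1/16)*(579 + 500)**2/54**2)**2 = (6 + (1/16)*(1/2916)*1079**2)**2 = (6 + (1/16)*(1/2916)*1164241)**2 = (6 + 1164241/46656)**2 = (1444177/46656)**2 = 2085647207329/2176782336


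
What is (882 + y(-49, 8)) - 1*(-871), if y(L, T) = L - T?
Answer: 1696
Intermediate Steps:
(882 + y(-49, 8)) - 1*(-871) = (882 + (-49 - 1*8)) - 1*(-871) = (882 + (-49 - 8)) + 871 = (882 - 57) + 871 = 825 + 871 = 1696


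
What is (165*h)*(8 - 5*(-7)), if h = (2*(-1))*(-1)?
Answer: 14190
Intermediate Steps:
h = 2 (h = -2*(-1) = 2)
(165*h)*(8 - 5*(-7)) = (165*2)*(8 - 5*(-7)) = 330*(8 + 35) = 330*43 = 14190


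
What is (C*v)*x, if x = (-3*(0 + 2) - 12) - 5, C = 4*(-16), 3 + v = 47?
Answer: 64768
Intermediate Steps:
v = 44 (v = -3 + 47 = 44)
C = -64
x = -23 (x = (-3*2 - 12) - 5 = (-6 - 12) - 5 = -18 - 5 = -23)
(C*v)*x = -64*44*(-23) = -2816*(-23) = 64768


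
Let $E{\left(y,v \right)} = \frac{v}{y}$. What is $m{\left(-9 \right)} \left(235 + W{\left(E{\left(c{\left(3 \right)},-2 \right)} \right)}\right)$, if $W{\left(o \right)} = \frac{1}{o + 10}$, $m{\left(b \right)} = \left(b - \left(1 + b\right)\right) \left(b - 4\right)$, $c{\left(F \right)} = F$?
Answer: $\frac{85579}{28} \approx 3056.4$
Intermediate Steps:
$E{\left(y,v \right)} = \frac{v}{y}$
$m{\left(b \right)} = 4 - b$ ($m{\left(b \right)} = - (-4 + b) = 4 - b$)
$W{\left(o \right)} = \frac{1}{10 + o}$
$m{\left(-9 \right)} \left(235 + W{\left(E{\left(c{\left(3 \right)},-2 \right)} \right)}\right) = \left(4 - -9\right) \left(235 + \frac{1}{10 - \frac{2}{3}}\right) = \left(4 + 9\right) \left(235 + \frac{1}{10 - \frac{2}{3}}\right) = 13 \left(235 + \frac{1}{10 - \frac{2}{3}}\right) = 13 \left(235 + \frac{1}{\frac{28}{3}}\right) = 13 \left(235 + \frac{3}{28}\right) = 13 \cdot \frac{6583}{28} = \frac{85579}{28}$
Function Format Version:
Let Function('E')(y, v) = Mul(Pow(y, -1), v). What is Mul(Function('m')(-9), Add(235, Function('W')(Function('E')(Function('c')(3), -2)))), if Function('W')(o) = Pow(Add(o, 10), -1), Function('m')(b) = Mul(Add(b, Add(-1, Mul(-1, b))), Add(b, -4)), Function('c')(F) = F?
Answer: Rational(85579, 28) ≈ 3056.4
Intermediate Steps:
Function('E')(y, v) = Mul(v, Pow(y, -1))
Function('m')(b) = Add(4, Mul(-1, b)) (Function('m')(b) = Mul(-1, Add(-4, b)) = Add(4, Mul(-1, b)))
Function('W')(o) = Pow(Add(10, o), -1)
Mul(Function('m')(-9), Add(235, Function('W')(Function('E')(Function('c')(3), -2)))) = Mul(Add(4, Mul(-1, -9)), Add(235, Pow(Add(10, Mul(-2, Pow(3, -1))), -1))) = Mul(Add(4, 9), Add(235, Pow(Add(10, Mul(-2, Rational(1, 3))), -1))) = Mul(13, Add(235, Pow(Add(10, Rational(-2, 3)), -1))) = Mul(13, Add(235, Pow(Rational(28, 3), -1))) = Mul(13, Add(235, Rational(3, 28))) = Mul(13, Rational(6583, 28)) = Rational(85579, 28)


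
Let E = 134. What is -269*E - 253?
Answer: -36299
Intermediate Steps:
-269*E - 253 = -269*134 - 253 = -36046 - 253 = -36299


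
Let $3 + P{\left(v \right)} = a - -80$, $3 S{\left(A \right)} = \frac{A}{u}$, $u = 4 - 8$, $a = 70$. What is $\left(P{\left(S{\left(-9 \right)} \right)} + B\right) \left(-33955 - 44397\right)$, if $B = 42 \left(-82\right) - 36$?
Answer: $261147216$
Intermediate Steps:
$B = -3480$ ($B = -3444 - 36 = -3480$)
$u = -4$ ($u = 4 - 8 = -4$)
$S{\left(A \right)} = - \frac{A}{12}$ ($S{\left(A \right)} = \frac{A \frac{1}{-4}}{3} = \frac{A \left(- \frac{1}{4}\right)}{3} = \frac{\left(- \frac{1}{4}\right) A}{3} = - \frac{A}{12}$)
$P{\left(v \right)} = 147$ ($P{\left(v \right)} = -3 + \left(70 - -80\right) = -3 + \left(70 + 80\right) = -3 + 150 = 147$)
$\left(P{\left(S{\left(-9 \right)} \right)} + B\right) \left(-33955 - 44397\right) = \left(147 - 3480\right) \left(-33955 - 44397\right) = \left(-3333\right) \left(-78352\right) = 261147216$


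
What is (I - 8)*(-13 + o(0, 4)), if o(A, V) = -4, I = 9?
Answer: -17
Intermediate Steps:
(I - 8)*(-13 + o(0, 4)) = (9 - 8)*(-13 - 4) = 1*(-17) = -17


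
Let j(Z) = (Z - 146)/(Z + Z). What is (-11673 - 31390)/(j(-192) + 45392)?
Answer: -8268096/8715433 ≈ -0.94867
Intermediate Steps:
j(Z) = (-146 + Z)/(2*Z) (j(Z) = (-146 + Z)/((2*Z)) = (-146 + Z)*(1/(2*Z)) = (-146 + Z)/(2*Z))
(-11673 - 31390)/(j(-192) + 45392) = (-11673 - 31390)/((½)*(-146 - 192)/(-192) + 45392) = -43063/((½)*(-1/192)*(-338) + 45392) = -43063/(169/192 + 45392) = -43063/8715433/192 = -43063*192/8715433 = -8268096/8715433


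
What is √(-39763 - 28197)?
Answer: 2*I*√16990 ≈ 260.69*I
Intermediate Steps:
√(-39763 - 28197) = √(-67960) = 2*I*√16990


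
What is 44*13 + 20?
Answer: 592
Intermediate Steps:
44*13 + 20 = 572 + 20 = 592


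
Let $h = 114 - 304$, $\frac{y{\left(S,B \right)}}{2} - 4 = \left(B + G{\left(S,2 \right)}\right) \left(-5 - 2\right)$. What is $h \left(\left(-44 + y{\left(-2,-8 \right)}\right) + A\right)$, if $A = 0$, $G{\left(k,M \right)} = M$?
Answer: $-9120$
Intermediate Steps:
$y{\left(S,B \right)} = -20 - 14 B$ ($y{\left(S,B \right)} = 8 + 2 \left(B + 2\right) \left(-5 - 2\right) = 8 + 2 \left(2 + B\right) \left(-7\right) = 8 + 2 \left(-14 - 7 B\right) = 8 - \left(28 + 14 B\right) = -20 - 14 B$)
$h = -190$ ($h = 114 - 304 = -190$)
$h \left(\left(-44 + y{\left(-2,-8 \right)}\right) + A\right) = - 190 \left(\left(-44 - -92\right) + 0\right) = - 190 \left(\left(-44 + \left(-20 + 112\right)\right) + 0\right) = - 190 \left(\left(-44 + 92\right) + 0\right) = - 190 \left(48 + 0\right) = \left(-190\right) 48 = -9120$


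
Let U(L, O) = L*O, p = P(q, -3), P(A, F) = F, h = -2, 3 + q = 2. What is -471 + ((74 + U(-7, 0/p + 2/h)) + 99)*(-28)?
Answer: -5511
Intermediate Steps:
q = -1 (q = -3 + 2 = -1)
p = -3
-471 + ((74 + U(-7, 0/p + 2/h)) + 99)*(-28) = -471 + ((74 - 7*(0/(-3) + 2/(-2))) + 99)*(-28) = -471 + ((74 - 7*(0*(-⅓) + 2*(-½))) + 99)*(-28) = -471 + ((74 - 7*(0 - 1)) + 99)*(-28) = -471 + ((74 - 7*(-1)) + 99)*(-28) = -471 + ((74 + 7) + 99)*(-28) = -471 + (81 + 99)*(-28) = -471 + 180*(-28) = -471 - 5040 = -5511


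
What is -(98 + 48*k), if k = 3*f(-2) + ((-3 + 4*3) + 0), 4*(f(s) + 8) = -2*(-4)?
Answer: 334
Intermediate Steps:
f(s) = -6 (f(s) = -8 + (-2*(-4))/4 = -8 + (¼)*8 = -8 + 2 = -6)
k = -9 (k = 3*(-6) + ((-3 + 4*3) + 0) = -18 + ((-3 + 12) + 0) = -18 + (9 + 0) = -18 + 9 = -9)
-(98 + 48*k) = -(98 + 48*(-9)) = -(98 - 432) = -1*(-334) = 334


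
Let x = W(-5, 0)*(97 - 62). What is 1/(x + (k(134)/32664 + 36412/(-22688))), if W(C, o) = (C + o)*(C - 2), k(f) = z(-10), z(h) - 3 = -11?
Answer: 23158776/28332327379 ≈ 0.00081740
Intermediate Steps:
z(h) = -8 (z(h) = 3 - 11 = -8)
k(f) = -8
W(C, o) = (-2 + C)*(C + o) (W(C, o) = (C + o)*(-2 + C) = (-2 + C)*(C + o))
x = 1225 (x = ((-5)² - 2*(-5) - 2*0 - 5*0)*(97 - 62) = (25 + 10 + 0 + 0)*35 = 35*35 = 1225)
1/(x + (k(134)/32664 + 36412/(-22688))) = 1/(1225 + (-8/32664 + 36412/(-22688))) = 1/(1225 + (-8*1/32664 + 36412*(-1/22688))) = 1/(1225 + (-1/4083 - 9103/5672)) = 1/(1225 - 37173221/23158776) = 1/(28332327379/23158776) = 23158776/28332327379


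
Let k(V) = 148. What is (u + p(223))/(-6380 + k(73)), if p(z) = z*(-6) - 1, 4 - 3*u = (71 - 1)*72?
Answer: 9053/18696 ≈ 0.48422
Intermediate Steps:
u = -5036/3 (u = 4/3 - (71 - 1)*72/3 = 4/3 - 70*72/3 = 4/3 - 1/3*5040 = 4/3 - 1680 = -5036/3 ≈ -1678.7)
p(z) = -1 - 6*z (p(z) = -6*z - 1 = -1 - 6*z)
(u + p(223))/(-6380 + k(73)) = (-5036/3 + (-1 - 6*223))/(-6380 + 148) = (-5036/3 + (-1 - 1338))/(-6232) = (-5036/3 - 1339)*(-1/6232) = -9053/3*(-1/6232) = 9053/18696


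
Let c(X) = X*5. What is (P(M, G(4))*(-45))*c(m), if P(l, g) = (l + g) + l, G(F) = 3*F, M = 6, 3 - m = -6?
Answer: -48600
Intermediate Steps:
m = 9 (m = 3 - 1*(-6) = 3 + 6 = 9)
c(X) = 5*X
P(l, g) = g + 2*l (P(l, g) = (g + l) + l = g + 2*l)
(P(M, G(4))*(-45))*c(m) = ((3*4 + 2*6)*(-45))*(5*9) = ((12 + 12)*(-45))*45 = (24*(-45))*45 = -1080*45 = -48600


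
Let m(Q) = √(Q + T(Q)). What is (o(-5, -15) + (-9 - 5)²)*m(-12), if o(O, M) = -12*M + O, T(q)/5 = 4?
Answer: 742*√2 ≈ 1049.3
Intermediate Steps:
T(q) = 20 (T(q) = 5*4 = 20)
o(O, M) = O - 12*M
m(Q) = √(20 + Q) (m(Q) = √(Q + 20) = √(20 + Q))
(o(-5, -15) + (-9 - 5)²)*m(-12) = ((-5 - 12*(-15)) + (-9 - 5)²)*√(20 - 12) = ((-5 + 180) + (-14)²)*√8 = (175 + 196)*(2*√2) = 371*(2*√2) = 742*√2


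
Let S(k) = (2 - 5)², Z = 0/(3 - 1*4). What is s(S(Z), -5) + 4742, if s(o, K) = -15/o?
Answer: 14221/3 ≈ 4740.3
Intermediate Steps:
Z = 0 (Z = 0/(3 - 4) = 0/(-1) = 0*(-1) = 0)
S(k) = 9 (S(k) = (-3)² = 9)
s(S(Z), -5) + 4742 = -15/9 + 4742 = -15*⅑ + 4742 = -5/3 + 4742 = 14221/3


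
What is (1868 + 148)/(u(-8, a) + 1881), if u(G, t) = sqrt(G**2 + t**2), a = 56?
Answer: 3792096/3534961 - 80640*sqrt(2)/3534961 ≈ 1.0405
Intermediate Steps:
(1868 + 148)/(u(-8, a) + 1881) = (1868 + 148)/(sqrt((-8)**2 + 56**2) + 1881) = 2016/(sqrt(64 + 3136) + 1881) = 2016/(sqrt(3200) + 1881) = 2016/(40*sqrt(2) + 1881) = 2016/(1881 + 40*sqrt(2))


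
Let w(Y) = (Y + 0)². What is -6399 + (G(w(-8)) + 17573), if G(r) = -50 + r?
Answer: 11188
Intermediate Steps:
w(Y) = Y²
-6399 + (G(w(-8)) + 17573) = -6399 + ((-50 + (-8)²) + 17573) = -6399 + ((-50 + 64) + 17573) = -6399 + (14 + 17573) = -6399 + 17587 = 11188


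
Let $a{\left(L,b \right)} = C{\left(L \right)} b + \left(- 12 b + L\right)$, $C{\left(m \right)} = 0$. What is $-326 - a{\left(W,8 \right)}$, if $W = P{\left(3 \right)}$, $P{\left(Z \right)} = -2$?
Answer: $-228$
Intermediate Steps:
$W = -2$
$a{\left(L,b \right)} = L - 12 b$ ($a{\left(L,b \right)} = 0 b + \left(- 12 b + L\right) = 0 + \left(L - 12 b\right) = L - 12 b$)
$-326 - a{\left(W,8 \right)} = -326 - \left(-2 - 96\right) = -326 - -98 = -326 + 98 = -228$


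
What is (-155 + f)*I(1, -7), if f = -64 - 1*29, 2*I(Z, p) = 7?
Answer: -868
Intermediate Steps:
I(Z, p) = 7/2 (I(Z, p) = (1/2)*7 = 7/2)
f = -93 (f = -64 - 29 = -93)
(-155 + f)*I(1, -7) = (-155 - 93)*(7/2) = -248*7/2 = -868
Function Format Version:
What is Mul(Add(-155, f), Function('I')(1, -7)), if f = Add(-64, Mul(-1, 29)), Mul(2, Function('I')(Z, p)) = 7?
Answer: -868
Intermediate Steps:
Function('I')(Z, p) = Rational(7, 2) (Function('I')(Z, p) = Mul(Rational(1, 2), 7) = Rational(7, 2))
f = -93 (f = Add(-64, -29) = -93)
Mul(Add(-155, f), Function('I')(1, -7)) = Mul(Add(-155, -93), Rational(7, 2)) = Mul(-248, Rational(7, 2)) = -868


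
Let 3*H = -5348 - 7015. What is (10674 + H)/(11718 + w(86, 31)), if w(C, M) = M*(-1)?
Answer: 6553/11687 ≈ 0.56071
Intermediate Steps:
H = -4121 (H = (-5348 - 7015)/3 = (⅓)*(-12363) = -4121)
w(C, M) = -M
(10674 + H)/(11718 + w(86, 31)) = (10674 - 4121)/(11718 - 1*31) = 6553/(11718 - 31) = 6553/11687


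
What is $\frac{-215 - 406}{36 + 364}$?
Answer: $- \frac{621}{400} \approx -1.5525$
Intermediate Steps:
$\frac{-215 - 406}{36 + 364} = - \frac{621}{400}$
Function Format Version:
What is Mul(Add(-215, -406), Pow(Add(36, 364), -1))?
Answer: Rational(-621, 400) ≈ -1.5525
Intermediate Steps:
Mul(Add(-215, -406), Pow(Add(36, 364), -1)) = Mul(-621, Pow(400, -1)) = Mul(-621, Rational(1, 400)) = Rational(-621, 400)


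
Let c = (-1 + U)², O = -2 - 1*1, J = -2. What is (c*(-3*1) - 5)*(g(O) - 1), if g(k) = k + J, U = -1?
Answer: 102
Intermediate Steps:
O = -3 (O = -2 - 1 = -3)
c = 4 (c = (-1 - 1)² = (-2)² = 4)
g(k) = -2 + k (g(k) = k - 2 = -2 + k)
(c*(-3*1) - 5)*(g(O) - 1) = (4*(-3*1) - 5)*((-2 - 3) - 1) = (4*(-3) - 5)*(-5 - 1) = (-12 - 5)*(-6) = -17*(-6) = 102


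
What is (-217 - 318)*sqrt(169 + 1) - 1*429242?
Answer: -429242 - 535*sqrt(170) ≈ -4.3622e+5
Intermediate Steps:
(-217 - 318)*sqrt(169 + 1) - 1*429242 = -535*sqrt(170) - 429242 = -429242 - 535*sqrt(170)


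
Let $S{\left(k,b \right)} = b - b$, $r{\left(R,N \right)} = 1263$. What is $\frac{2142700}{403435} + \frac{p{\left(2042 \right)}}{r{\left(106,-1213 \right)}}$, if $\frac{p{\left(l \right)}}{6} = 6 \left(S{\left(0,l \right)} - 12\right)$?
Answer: $\frac{168796412}{33969227} \approx 4.9691$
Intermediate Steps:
$S{\left(k,b \right)} = 0$
$p{\left(l \right)} = -432$ ($p{\left(l \right)} = 6 \cdot 6 \left(0 - 12\right) = 6 \cdot 6 \left(-12\right) = 6 \left(-72\right) = -432$)
$\frac{2142700}{403435} + \frac{p{\left(2042 \right)}}{r{\left(106,-1213 \right)}} = \frac{2142700}{403435} - \frac{432}{1263} = 2142700 \cdot \frac{1}{403435} - \frac{144}{421} = \frac{428540}{80687} - \frac{144}{421} = \frac{168796412}{33969227}$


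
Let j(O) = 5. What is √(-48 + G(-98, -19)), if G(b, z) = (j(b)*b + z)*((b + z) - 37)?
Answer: √78338 ≈ 279.89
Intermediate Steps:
G(b, z) = (z + 5*b)*(-37 + b + z) (G(b, z) = (5*b + z)*((b + z) - 37) = (z + 5*b)*(-37 + b + z))
√(-48 + G(-98, -19)) = √(-48 + ((-19)² - 185*(-98) - 37*(-19) + 5*(-98)² + 6*(-98)*(-19))) = √(-48 + (361 + 18130 + 703 + 5*9604 + 11172)) = √(-48 + (361 + 18130 + 703 + 48020 + 11172)) = √(-48 + 78386) = √78338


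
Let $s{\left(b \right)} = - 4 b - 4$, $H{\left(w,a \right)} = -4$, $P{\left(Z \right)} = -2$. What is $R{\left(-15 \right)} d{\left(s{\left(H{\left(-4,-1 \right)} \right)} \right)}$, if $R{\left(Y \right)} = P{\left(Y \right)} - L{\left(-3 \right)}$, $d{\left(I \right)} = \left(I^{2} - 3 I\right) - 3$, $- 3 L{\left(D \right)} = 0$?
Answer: $-210$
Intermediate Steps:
$L{\left(D \right)} = 0$ ($L{\left(D \right)} = \left(- \frac{1}{3}\right) 0 = 0$)
$s{\left(b \right)} = -4 - 4 b$
$d{\left(I \right)} = -3 + I^{2} - 3 I$
$R{\left(Y \right)} = -2$ ($R{\left(Y \right)} = -2 - 0 = -2 + 0 = -2$)
$R{\left(-15 \right)} d{\left(s{\left(H{\left(-4,-1 \right)} \right)} \right)} = - 2 \left(-3 + \left(-4 - -16\right)^{2} - 3 \left(-4 - -16\right)\right) = - 2 \left(-3 + \left(-4 + 16\right)^{2} - 3 \left(-4 + 16\right)\right) = - 2 \left(-3 + 12^{2} - 36\right) = - 2 \left(-3 + 144 - 36\right) = \left(-2\right) 105 = -210$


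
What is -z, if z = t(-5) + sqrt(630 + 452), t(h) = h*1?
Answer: 5 - sqrt(1082) ≈ -27.894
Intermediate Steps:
t(h) = h
z = -5 + sqrt(1082) (z = -5 + sqrt(630 + 452) = -5 + sqrt(1082) ≈ 27.894)
-z = -(-5 + sqrt(1082)) = 5 - sqrt(1082)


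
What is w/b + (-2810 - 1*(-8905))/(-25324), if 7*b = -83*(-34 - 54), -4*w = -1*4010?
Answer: 66596645/92483248 ≈ 0.72009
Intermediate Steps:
w = 2005/2 (w = -(-1)*4010/4 = -1/4*(-4010) = 2005/2 ≈ 1002.5)
b = 7304/7 (b = (-83*(-34 - 54))/7 = (-83*(-88))/7 = (1/7)*7304 = 7304/7 ≈ 1043.4)
w/b + (-2810 - 1*(-8905))/(-25324) = 2005/(2*(7304/7)) + (-2810 - 1*(-8905))/(-25324) = (2005/2)*(7/7304) + (-2810 + 8905)*(-1/25324) = 14035/14608 + 6095*(-1/25324) = 14035/14608 - 6095/25324 = 66596645/92483248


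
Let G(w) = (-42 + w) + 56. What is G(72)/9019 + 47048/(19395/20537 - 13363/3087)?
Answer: -1921519748637718/138224914411 ≈ -13901.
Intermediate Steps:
G(w) = 14 + w
G(72)/9019 + 47048/(19395/20537 - 13363/3087) = (14 + 72)/9019 + 47048/(19395/20537 - 13363/3087) = 86*(1/9019) + 47048/(19395*(1/20537) - 13363*1/3087) = 86/9019 + 47048/(19395/20537 - 1909/441) = 86/9019 + 47048/(-30651938/9056817) = 86/9019 + 47048*(-9056817/30651938) = 86/9019 - 213052563108/15325969 = -1921519748637718/138224914411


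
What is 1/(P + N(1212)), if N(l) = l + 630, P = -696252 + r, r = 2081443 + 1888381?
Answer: 1/3275414 ≈ 3.0531e-7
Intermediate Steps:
r = 3969824
P = 3273572 (P = -696252 + 3969824 = 3273572)
N(l) = 630 + l
1/(P + N(1212)) = 1/(3273572 + (630 + 1212)) = 1/(3273572 + 1842) = 1/3275414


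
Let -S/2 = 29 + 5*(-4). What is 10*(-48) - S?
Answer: -462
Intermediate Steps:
S = -18 (S = -2*(29 + 5*(-4)) = -2*(29 - 20) = -2*9 = -18)
10*(-48) - S = 10*(-48) - 1*(-18) = -480 + 18 = -462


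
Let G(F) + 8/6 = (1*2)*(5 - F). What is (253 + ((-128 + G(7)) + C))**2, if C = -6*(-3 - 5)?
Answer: 253009/9 ≈ 28112.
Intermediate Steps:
G(F) = 26/3 - 2*F (G(F) = -4/3 + (1*2)*(5 - F) = -4/3 + 2*(5 - F) = -4/3 + (10 - 2*F) = 26/3 - 2*F)
C = 48 (C = -6*(-8) = 48)
(253 + ((-128 + G(7)) + C))**2 = (253 + ((-128 + (26/3 - 2*7)) + 48))**2 = (253 + ((-128 + (26/3 - 14)) + 48))**2 = (253 + ((-128 - 16/3) + 48))**2 = (253 + (-400/3 + 48))**2 = (253 - 256/3)**2 = (503/3)**2 = 253009/9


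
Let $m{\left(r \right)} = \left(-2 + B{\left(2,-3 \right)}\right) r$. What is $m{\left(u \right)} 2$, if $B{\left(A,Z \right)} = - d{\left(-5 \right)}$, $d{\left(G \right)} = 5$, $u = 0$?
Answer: $0$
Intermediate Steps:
$B{\left(A,Z \right)} = -5$ ($B{\left(A,Z \right)} = \left(-1\right) 5 = -5$)
$m{\left(r \right)} = - 7 r$ ($m{\left(r \right)} = \left(-2 - 5\right) r = - 7 r$)
$m{\left(u \right)} 2 = \left(-7\right) 0 \cdot 2 = 0 \cdot 2 = 0$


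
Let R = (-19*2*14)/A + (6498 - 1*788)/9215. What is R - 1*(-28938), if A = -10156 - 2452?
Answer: 168108622271/5809136 ≈ 28939.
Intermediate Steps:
A = -12608
R = 3844703/5809136 (R = (-19*2*14)/(-12608) + (6498 - 1*788)/9215 = -38*14*(-1/12608) + (6498 - 788)*(1/9215) = -532*(-1/12608) + 5710*(1/9215) = 133/3152 + 1142/1843 = 3844703/5809136 ≈ 0.66184)
R - 1*(-28938) = 3844703/5809136 - 1*(-28938) = 3844703/5809136 + 28938 = 168108622271/5809136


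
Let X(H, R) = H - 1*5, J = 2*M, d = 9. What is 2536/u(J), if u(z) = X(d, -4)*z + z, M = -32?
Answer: -317/40 ≈ -7.9250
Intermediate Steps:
J = -64 (J = 2*(-32) = -64)
X(H, R) = -5 + H (X(H, R) = H - 5 = -5 + H)
u(z) = 5*z (u(z) = (-5 + 9)*z + z = 4*z + z = 5*z)
2536/u(J) = 2536/((5*(-64))) = 2536/(-320) = 2536*(-1/320) = -317/40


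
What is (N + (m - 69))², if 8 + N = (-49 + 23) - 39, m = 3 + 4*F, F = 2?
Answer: 17161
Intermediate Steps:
m = 11 (m = 3 + 4*2 = 3 + 8 = 11)
N = -73 (N = -8 + ((-49 + 23) - 39) = -8 + (-26 - 39) = -8 - 65 = -73)
(N + (m - 69))² = (-73 + (11 - 69))² = (-73 - 58)² = (-131)² = 17161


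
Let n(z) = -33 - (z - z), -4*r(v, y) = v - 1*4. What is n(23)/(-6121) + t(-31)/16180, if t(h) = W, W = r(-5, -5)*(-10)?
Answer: 158487/39615112 ≈ 0.0040007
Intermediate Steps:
r(v, y) = 1 - v/4 (r(v, y) = -(v - 1*4)/4 = -(v - 4)/4 = -(-4 + v)/4 = 1 - v/4)
W = -45/2 (W = (1 - ¼*(-5))*(-10) = (1 + 5/4)*(-10) = (9/4)*(-10) = -45/2 ≈ -22.500)
n(z) = -33 (n(z) = -33 - 1*0 = -33 + 0 = -33)
t(h) = -45/2
n(23)/(-6121) + t(-31)/16180 = -33/(-6121) - 45/2/16180 = -33*(-1/6121) - 45/2*1/16180 = 33/6121 - 9/6472 = 158487/39615112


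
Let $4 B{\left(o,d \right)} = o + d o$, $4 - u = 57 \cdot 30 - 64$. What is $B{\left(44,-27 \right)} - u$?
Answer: $1356$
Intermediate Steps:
$u = -1642$ ($u = 4 - \left(57 \cdot 30 - 64\right) = 4 - \left(1710 - 64\right) = 4 - 1646 = -1642$)
$B{\left(o,d \right)} = \frac{o}{4} + \frac{d o}{4}$ ($B{\left(o,d \right)} = \frac{o + d o}{4} = \frac{o}{4} + \frac{d o}{4}$)
$B{\left(44,-27 \right)} - u = \frac{1}{4} \cdot 44 \left(1 - 27\right) - -1642 = \frac{1}{4} \cdot 44 \left(-26\right) + 1642 = -286 + 1642 = 1356$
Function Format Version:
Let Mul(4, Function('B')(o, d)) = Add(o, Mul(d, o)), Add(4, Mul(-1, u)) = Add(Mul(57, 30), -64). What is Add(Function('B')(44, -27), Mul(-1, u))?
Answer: 1356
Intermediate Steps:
u = -1642 (u = Add(4, Mul(-1, Add(Mul(57, 30), -64))) = Add(4, Mul(-1, Add(1710, -64))) = Add(4, Mul(-1, 1646)) = Add(4, -1646) = -1642)
Function('B')(o, d) = Add(Mul(Rational(1, 4), o), Mul(Rational(1, 4), d, o)) (Function('B')(o, d) = Mul(Rational(1, 4), Add(o, Mul(d, o))) = Add(Mul(Rational(1, 4), o), Mul(Rational(1, 4), d, o)))
Add(Function('B')(44, -27), Mul(-1, u)) = Add(Mul(Rational(1, 4), 44, Add(1, -27)), Mul(-1, -1642)) = Add(Mul(Rational(1, 4), 44, -26), 1642) = Add(-286, 1642) = 1356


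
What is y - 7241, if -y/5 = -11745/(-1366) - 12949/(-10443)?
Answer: -103995571103/14265138 ≈ -7290.2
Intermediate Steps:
y = -701706845/14265138 (y = -5*(-11745/(-1366) - 12949/(-10443)) = -5*(-11745*(-1/1366) - 12949*(-1/10443)) = -5*(11745/1366 + 12949/10443) = -5*140341369/14265138 = -701706845/14265138 ≈ -49.190)
y - 7241 = -701706845/14265138 - 7241 = -103995571103/14265138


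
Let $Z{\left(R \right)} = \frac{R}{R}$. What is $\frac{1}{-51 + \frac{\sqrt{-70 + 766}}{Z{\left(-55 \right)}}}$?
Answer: $- \frac{17}{635} - \frac{2 \sqrt{174}}{1905} \approx -0.04062$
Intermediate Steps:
$Z{\left(R \right)} = 1$
$\frac{1}{-51 + \frac{\sqrt{-70 + 766}}{Z{\left(-55 \right)}}} = \frac{1}{-51 + \frac{\sqrt{-70 + 766}}{1}} = \frac{1}{-51 + \sqrt{696} \cdot 1} = \frac{1}{-51 + 2 \sqrt{174} \cdot 1} = \frac{1}{-51 + 2 \sqrt{174}}$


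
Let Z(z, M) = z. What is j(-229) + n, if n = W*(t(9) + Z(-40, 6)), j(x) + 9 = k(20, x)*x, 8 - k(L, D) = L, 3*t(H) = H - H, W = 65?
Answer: 139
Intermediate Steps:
t(H) = 0 (t(H) = (H - H)/3 = (⅓)*0 = 0)
k(L, D) = 8 - L
j(x) = -9 - 12*x (j(x) = -9 + (8 - 1*20)*x = -9 + (8 - 20)*x = -9 - 12*x)
n = -2600 (n = 65*(0 - 40) = 65*(-40) = -2600)
j(-229) + n = (-9 - 12*(-229)) - 2600 = (-9 + 2748) - 2600 = 2739 - 2600 = 139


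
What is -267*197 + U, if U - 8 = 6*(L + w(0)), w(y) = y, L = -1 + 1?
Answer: -52591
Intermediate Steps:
L = 0
U = 8 (U = 8 + 6*(0 + 0) = 8 + 6*0 = 8 + 0 = 8)
-267*197 + U = -267*197 + 8 = -52599 + 8 = -52591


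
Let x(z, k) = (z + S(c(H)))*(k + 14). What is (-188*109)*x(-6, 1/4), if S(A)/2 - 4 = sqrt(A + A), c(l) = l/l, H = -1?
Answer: -584022 - 584022*sqrt(2) ≈ -1.4100e+6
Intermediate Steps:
c(l) = 1
S(A) = 8 + 2*sqrt(2)*sqrt(A) (S(A) = 8 + 2*sqrt(A + A) = 8 + 2*sqrt(2*A) = 8 + 2*(sqrt(2)*sqrt(A)) = 8 + 2*sqrt(2)*sqrt(A))
x(z, k) = (14 + k)*(8 + z + 2*sqrt(2)) (x(z, k) = (z + (8 + 2*sqrt(2)*sqrt(1)))*(k + 14) = (z + (8 + 2*sqrt(2)*1))*(14 + k) = (z + (8 + 2*sqrt(2)))*(14 + k) = (8 + z + 2*sqrt(2))*(14 + k) = (14 + k)*(8 + z + 2*sqrt(2)))
(-188*109)*x(-6, 1/4) = (-188*109)*(112 + 14*(-6) + 28*sqrt(2) - 6/4 + 2*(4 + sqrt(2))/4) = -20492*(112 - 84 + 28*sqrt(2) + (1/4)*(-6) + 2*(1/4)*(4 + sqrt(2))) = -20492*(112 - 84 + 28*sqrt(2) - 3/2 + (2 + sqrt(2)/2)) = -20492*(57/2 + 57*sqrt(2)/2) = -584022 - 584022*sqrt(2)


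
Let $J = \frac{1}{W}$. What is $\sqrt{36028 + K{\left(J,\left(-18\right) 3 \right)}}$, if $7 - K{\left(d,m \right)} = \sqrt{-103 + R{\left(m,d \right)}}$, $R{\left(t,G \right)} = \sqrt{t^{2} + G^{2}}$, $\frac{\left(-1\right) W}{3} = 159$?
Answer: $\frac{\sqrt{911000835 - 159 i \sqrt{53} \sqrt{49131 - 13 \sqrt{3925885}}}}{159} \approx 189.83 - 0.018438 i$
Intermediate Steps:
$W = -477$ ($W = \left(-3\right) 159 = -477$)
$R{\left(t,G \right)} = \sqrt{G^{2} + t^{2}}$
$J = - \frac{1}{477}$ ($J = \frac{1}{-477} = - \frac{1}{477} \approx -0.0020964$)
$K{\left(d,m \right)} = 7 - \sqrt{-103 + \sqrt{d^{2} + m^{2}}}$
$\sqrt{36028 + K{\left(J,\left(-18\right) 3 \right)}} = \sqrt{36028 + \left(7 - \sqrt{-103 + \sqrt{\left(- \frac{1}{477}\right)^{2} + \left(\left(-18\right) 3\right)^{2}}}\right)} = \sqrt{36028 + \left(7 - \sqrt{-103 + \sqrt{\frac{1}{227529} + \left(-54\right)^{2}}}\right)} = \sqrt{36028 + \left(7 - \sqrt{-103 + \sqrt{\frac{1}{227529} + 2916}}\right)} = \sqrt{36028 + \left(7 - \sqrt{-103 + \sqrt{\frac{663474565}{227529}}}\right)} = \sqrt{36028 + \left(7 - \sqrt{-103 + \frac{13 \sqrt{3925885}}{477}}\right)} = \sqrt{36035 - \sqrt{-103 + \frac{13 \sqrt{3925885}}{477}}}$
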